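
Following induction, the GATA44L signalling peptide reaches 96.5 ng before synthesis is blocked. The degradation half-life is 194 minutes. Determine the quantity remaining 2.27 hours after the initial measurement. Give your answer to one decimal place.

Convert the elapsed time: 2.27 hours = 136.2 minutes.
Number of half-lives: n = 136.2/194 ≈ 0.70206.
Remaining = 96.5 × (1/2)^0.70206 = 96.5 × 0.61469 ≈ 59.318 ng.

59.3 ng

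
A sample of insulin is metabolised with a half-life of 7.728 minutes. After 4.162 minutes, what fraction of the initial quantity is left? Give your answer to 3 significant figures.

n = 4.162/7.728 ≈ 0.53856 half-lives.
Fraction remaining = (1/2)^0.53856 ≈ 0.68846.

0.688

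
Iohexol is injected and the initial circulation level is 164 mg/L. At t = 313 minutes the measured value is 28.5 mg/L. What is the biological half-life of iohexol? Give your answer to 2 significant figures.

120 minutes

A/A₀ = 28.5/164 ≈ 0.17378.
n = log₂(5.7544) ≈ 2.5247 half-lives elapsed in 313 minutes.
t½ = 313/2.5247 ≈ 123.98 minutes.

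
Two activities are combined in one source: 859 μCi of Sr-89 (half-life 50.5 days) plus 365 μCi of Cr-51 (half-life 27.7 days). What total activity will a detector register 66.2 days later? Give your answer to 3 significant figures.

416 μCi

Sr-89: 859 × (1/2)^(66.2/50.5) = 859 × (1/2)^1.3109 ≈ 346.24 μCi.
Cr-51: 365 × (1/2)^(66.2/27.7) = 365 × (1/2)^2.3899 ≈ 69.641 μCi.
Total = 346.24 + 69.641 ≈ 415.88 μCi.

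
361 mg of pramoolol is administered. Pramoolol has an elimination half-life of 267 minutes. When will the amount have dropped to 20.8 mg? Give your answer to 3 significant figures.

Fraction remaining = 20.8/361 ≈ 0.057618.
n = log₂(361/20.8) = ln(17.356)/ln 2 ≈ 4.1173 half-lives.
t = n × t½ = 4.1173 × 267 ≈ 1099.3 minutes.

1100 minutes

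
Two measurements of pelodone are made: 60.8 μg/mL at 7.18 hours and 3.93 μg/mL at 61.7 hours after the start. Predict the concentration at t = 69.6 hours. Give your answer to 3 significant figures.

Over Δt = 61.7 − 7.18 = 54.52 hours, the level fell by a factor of 60.8/3.93 ≈ 15.471.
n = log₂(15.471) ≈ 3.9515 half-lives, so t½ = 54.52/3.9515 ≈ 13.797 hours.
From t = 61.7 to t = 69.6: 3.93 × (1/2)^((69.6−61.7)/13.797) ≈ 2.6426 μg/mL.

2.64 μg/mL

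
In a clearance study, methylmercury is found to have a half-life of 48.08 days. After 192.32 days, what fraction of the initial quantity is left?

0.0625

n = 192.32/48.08 ≈ 4 half-lives.
Fraction remaining = (1/2)^4 ≈ 0.0625.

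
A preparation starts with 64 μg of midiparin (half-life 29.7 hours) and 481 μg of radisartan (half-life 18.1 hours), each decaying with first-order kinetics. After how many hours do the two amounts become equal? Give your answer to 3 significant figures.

135 hours

Set 64·(1/2)^(t/29.7) = 481·(1/2)^(t/18.1).
Taking log₂: log₂(64/481) = t·(1/29.7 − 1/18.1).
log₂(0.13306) = -2.9099; 1/29.7 − 1/18.1 = -0.021579.
t = -2.9099 / -0.021579 ≈ 134.85 hours.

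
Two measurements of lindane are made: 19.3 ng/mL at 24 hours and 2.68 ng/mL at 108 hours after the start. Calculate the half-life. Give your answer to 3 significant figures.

Over Δt = 108 − 24 = 84 hours, the level fell by a factor of 19.3/2.68 ≈ 7.2015.
n = log₂(7.2015) ≈ 2.8483 half-lives, so t½ = 84/2.8483 ≈ 29.491 hours.

29.5 hours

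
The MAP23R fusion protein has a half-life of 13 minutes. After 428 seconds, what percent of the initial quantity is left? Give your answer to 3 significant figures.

428 seconds = 7.13333 minutes.
n = 7.13333/13 ≈ 0.54872 half-lives.
Fraction remaining = (1/2)^0.54872 ≈ 0.68363, i.e. 68.363%.

68.4%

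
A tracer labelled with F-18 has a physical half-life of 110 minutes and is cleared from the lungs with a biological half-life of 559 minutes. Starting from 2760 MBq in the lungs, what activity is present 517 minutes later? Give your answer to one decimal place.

55.9 MBq

1/t_eff = 1/t_phys + 1/t_biol = 1/110 + 1/559 = 0.01088 per minute.
t_eff = 110 × 559 / (110 + 559) ≈ 91.913 minutes.
Remaining = 2760 × (1/2)^(517/91.913) = 2760 × (1/2)^5.6249 ≈ 55.931 MBq.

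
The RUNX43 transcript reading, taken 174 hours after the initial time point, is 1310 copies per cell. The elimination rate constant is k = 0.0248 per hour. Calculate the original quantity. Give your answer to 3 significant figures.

t½ = ln 2 / k = 0.69315 / 0.0248 ≈ 27.949 hours.
Number of half-lives elapsed: n = 174/27.949 ≈ 6.2255.
A₀ = A × 2^n = 1310 × 2^6.2255 = 1310 × 74.829 ≈ 98025 copies per cell.

98000 copies per cell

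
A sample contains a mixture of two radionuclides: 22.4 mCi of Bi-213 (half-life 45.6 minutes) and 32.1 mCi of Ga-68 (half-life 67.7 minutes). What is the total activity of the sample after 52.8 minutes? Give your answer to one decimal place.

Bi-213: 22.4 × (1/2)^(52.8/45.6) = 22.4 × (1/2)^1.1579 ≈ 10.039 mCi.
Ga-68: 32.1 × (1/2)^(52.8/67.7) = 32.1 × (1/2)^0.77991 ≈ 18.695 mCi.
Total = 10.039 + 18.695 ≈ 28.734 mCi.

28.7 mCi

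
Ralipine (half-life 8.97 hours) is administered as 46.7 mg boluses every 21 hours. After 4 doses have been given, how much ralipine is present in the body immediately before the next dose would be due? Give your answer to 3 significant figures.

The 4 doses were given 84, 63, 42, 21 hours ago.
Total = 46.7·(1/2)^(84/8.97) + 46.7·(1/2)^(63/8.97) + 46.7·(1/2)^(42/8.97) + 46.7·(1/2)^(21/8.97)
      = 0.070845 + 0.35897 + 1.8189 + 9.2165 ≈ 11.465 mg.

11.5 mg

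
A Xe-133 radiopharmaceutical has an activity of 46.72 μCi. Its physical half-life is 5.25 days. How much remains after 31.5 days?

0.73 μCi

Elapsed time is 6 half-lives (31.5/5.25).
Each half-life halves the amount: 46.72 × (1/2)^6 = 46.72/64 = 0.73 μCi.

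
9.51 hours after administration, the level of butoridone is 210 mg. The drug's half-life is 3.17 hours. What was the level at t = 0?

Number of half-lives elapsed: n = 9.51/3.17 ≈ 3.
A₀ = A × 2^n = 210 × 2^3 = 210 × 8 ≈ 1680 mg.

1680 mg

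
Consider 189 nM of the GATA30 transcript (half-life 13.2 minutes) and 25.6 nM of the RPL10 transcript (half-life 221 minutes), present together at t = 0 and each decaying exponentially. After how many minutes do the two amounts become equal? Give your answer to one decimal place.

Set 189·(1/2)^(t/13.2) = 25.6·(1/2)^(t/221).
Taking log₂: log₂(189/25.6) = t·(1/13.2 − 1/221).
log₂(7.3828) = 2.8842; 1/13.2 − 1/221 = 0.071233.
t = 2.8842 / 0.071233 ≈ 40.489 minutes.

40.5 minutes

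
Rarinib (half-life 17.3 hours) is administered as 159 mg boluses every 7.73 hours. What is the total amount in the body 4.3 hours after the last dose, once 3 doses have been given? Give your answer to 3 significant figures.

304 mg

The 3 doses were given 19.76, 12.03, 4.3 hours ago.
Total = 159·(1/2)^(19.76/17.3) + 159·(1/2)^(12.03/17.3) + 159·(1/2)^(4.3/17.3)
      = 72.038 + 98.19 + 133.84 ≈ 304.06 mg.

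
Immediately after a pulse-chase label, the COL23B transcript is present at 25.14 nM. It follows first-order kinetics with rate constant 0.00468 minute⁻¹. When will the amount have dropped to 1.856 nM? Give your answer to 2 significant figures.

560 minutes

t½ = ln 2 / λ = 0.69315 / 0.00468 ≈ 148.11 minutes.
Fraction remaining = 1.856/25.14 ≈ 0.073827.
n = log₂(25.14/1.856) = ln(13.545)/ln 2 ≈ 3.7597 half-lives.
t = n × t½ = 3.7597 × 148.11 ≈ 556.85 minutes.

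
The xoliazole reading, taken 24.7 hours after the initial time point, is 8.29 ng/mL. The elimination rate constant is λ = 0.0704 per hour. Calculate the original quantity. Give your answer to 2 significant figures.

t½ = ln 2 / λ = 0.69315 / 0.0704 ≈ 9.8458 hours.
Number of half-lives elapsed: n = 24.7/9.8458 ≈ 2.5087.
A₀ = A × 2^n = 8.29 × 2^2.5087 = 8.29 × 5.691 ≈ 47.178 ng/mL.

47 ng/mL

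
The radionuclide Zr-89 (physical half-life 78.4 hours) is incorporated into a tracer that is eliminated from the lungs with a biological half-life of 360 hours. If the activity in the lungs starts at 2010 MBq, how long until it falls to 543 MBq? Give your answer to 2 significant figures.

1/t_eff = 1/t_phys + 1/t_biol = 1/78.4 + 1/360 = 0.015533 per hour.
t_eff = 78.4 × 360 / (78.4 + 360) ≈ 64.38 hours.
n = log₂(2010/543) ≈ 1.8882; t = 1.8882 × 64.38 ≈ 121.56 hours.

120 hours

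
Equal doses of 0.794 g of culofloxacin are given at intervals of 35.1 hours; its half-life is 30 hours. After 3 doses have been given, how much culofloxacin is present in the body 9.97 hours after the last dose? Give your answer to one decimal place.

The 3 doses were given 80.17, 45.07, 9.97 hours ago.
Total = 0.794·(1/2)^(80.17/30) + 0.794·(1/2)^(45.07/30) + 0.794·(1/2)^(9.97/30)
      = 0.12456 + 0.28027 + 0.63064 ≈ 1.0355 g.

1.0 g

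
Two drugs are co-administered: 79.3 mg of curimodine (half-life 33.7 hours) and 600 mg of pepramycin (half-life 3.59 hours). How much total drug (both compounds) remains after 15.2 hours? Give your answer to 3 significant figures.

curimodine: 79.3 × (1/2)^(15.2/33.7) = 79.3 × (1/2)^0.45104 ≈ 58.009 mg.
pepramycin: 600 × (1/2)^(15.2/3.59) = 600 × (1/2)^4.234 ≈ 31.886 mg.
Total = 58.009 + 31.886 ≈ 89.895 mg.

89.9 mg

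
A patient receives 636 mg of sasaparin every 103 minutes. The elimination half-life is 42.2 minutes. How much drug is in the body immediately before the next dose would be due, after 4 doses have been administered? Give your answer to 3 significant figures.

The 4 doses were given 412, 309, 206, 103 minutes ago.
Total = 636·(1/2)^(412/42.2) + 636·(1/2)^(309/42.2) + 636·(1/2)^(206/42.2) + 636·(1/2)^(103/42.2)
      = 0.73197 + 3.974 + 21.576 + 117.14 ≈ 143.42 mg.

143 mg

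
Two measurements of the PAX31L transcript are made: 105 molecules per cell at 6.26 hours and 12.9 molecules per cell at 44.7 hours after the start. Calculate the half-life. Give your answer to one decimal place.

12.7 hours

Over Δt = 44.7 − 6.26 = 38.44 hours, the level fell by a factor of 105/12.9 ≈ 8.1395.
n = log₂(8.1395) ≈ 3.0249 half-lives, so t½ = 38.44/3.0249 ≈ 12.708 hours.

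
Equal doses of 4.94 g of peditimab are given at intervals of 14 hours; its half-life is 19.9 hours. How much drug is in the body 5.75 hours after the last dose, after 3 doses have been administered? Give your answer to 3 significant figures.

The 3 doses were given 33.75, 19.75, 5.75 hours ago.
Total = 4.94·(1/2)^(33.75/19.9) + 4.94·(1/2)^(19.75/19.9) + 4.94·(1/2)^(5.75/19.9)
      = 1.5247 + 2.4829 + 4.0434 ≈ 8.051 g.

8.05 g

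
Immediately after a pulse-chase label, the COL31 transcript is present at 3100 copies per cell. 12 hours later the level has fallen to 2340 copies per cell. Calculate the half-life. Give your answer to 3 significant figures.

A/A₀ = 2340/3100 ≈ 0.75484.
n = log₂(1.3248) ≈ 0.40576 half-lives elapsed in 12 hours.
t½ = 12/0.40576 ≈ 29.574 hours.

29.6 hours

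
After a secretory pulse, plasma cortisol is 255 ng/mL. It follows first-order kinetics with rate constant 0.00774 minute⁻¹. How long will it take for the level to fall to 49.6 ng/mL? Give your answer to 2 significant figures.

210 minutes

t½ = ln 2 / λ = 0.69315 / 0.00774 ≈ 89.554 minutes.
Fraction remaining = 49.6/255 ≈ 0.19451.
n = log₂(255/49.6) = ln(5.1411)/ln 2 ≈ 2.3621 half-lives.
t = n × t½ = 2.3621 × 89.554 ≈ 211.53 minutes.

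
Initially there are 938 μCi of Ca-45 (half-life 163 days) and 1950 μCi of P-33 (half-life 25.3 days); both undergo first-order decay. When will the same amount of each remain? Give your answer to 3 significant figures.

31.6 days

Set 938·(1/2)^(t/163) = 1950·(1/2)^(t/25.3).
Taking log₂: log₂(938/1950) = t·(1/163 − 1/25.3).
log₂(0.48103) = -1.0558; 1/163 − 1/25.3 = -0.033391.
t = -1.0558 / -0.033391 ≈ 31.62 days.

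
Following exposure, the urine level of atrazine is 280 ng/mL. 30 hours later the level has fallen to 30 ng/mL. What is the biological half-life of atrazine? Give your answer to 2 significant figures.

A/A₀ = 30/280 ≈ 0.10714.
n = log₂(9.3333) ≈ 3.2224 half-lives elapsed in 30 hours.
t½ = 30/3.2224 ≈ 9.3099 hours.

9.3 hours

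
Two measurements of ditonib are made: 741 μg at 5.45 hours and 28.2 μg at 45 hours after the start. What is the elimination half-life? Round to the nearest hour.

Over Δt = 45 − 5.45 = 39.55 hours, the level fell by a factor of 741/28.2 ≈ 26.277.
n = log₂(26.277) ≈ 4.7157 half-lives, so t½ = 39.55/4.7157 ≈ 8.3869 hours.

8 hours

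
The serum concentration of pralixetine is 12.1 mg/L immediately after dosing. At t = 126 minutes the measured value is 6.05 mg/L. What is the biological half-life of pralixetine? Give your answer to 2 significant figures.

A/A₀ = 6.05/12.1 ≈ 0.5.
n = log₂(2) ≈ 1 half-life elapsed in 126 minutes.
t½ = 126/1 ≈ 126 minutes.

130 minutes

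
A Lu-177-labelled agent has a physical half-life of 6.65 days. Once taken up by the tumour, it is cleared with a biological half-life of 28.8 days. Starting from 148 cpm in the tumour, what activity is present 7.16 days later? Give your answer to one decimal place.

1/t_eff = 1/t_phys + 1/t_biol = 1/6.65 + 1/28.8 = 0.1851 per day.
t_eff = 6.65 × 28.8 / (6.65 + 28.8) ≈ 5.4025 days.
Remaining = 148 × (1/2)^(7.16/5.4025) = 148 × (1/2)^1.3253 ≈ 59.062 cpm.

59.1 cpm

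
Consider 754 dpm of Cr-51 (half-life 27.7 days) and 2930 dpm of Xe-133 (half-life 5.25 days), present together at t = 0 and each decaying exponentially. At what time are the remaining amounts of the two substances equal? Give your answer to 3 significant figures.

Set 754·(1/2)^(t/27.7) = 2930·(1/2)^(t/5.25).
Taking log₂: log₂(754/2930) = t·(1/27.7 − 1/5.25).
log₂(0.25734) = -1.9583; 1/27.7 − 1/5.25 = -0.15438.
t = -1.9583 / -0.15438 ≈ 12.685 days.

12.7 days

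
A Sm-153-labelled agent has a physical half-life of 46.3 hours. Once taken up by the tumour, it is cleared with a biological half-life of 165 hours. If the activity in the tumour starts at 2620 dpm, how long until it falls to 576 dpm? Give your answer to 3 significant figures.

1/t_eff = 1/t_phys + 1/t_biol = 1/46.3 + 1/165 = 0.027659 per hour.
t_eff = 46.3 × 165 / (46.3 + 165) ≈ 36.155 hours.
n = log₂(2620/576) ≈ 2.1854; t = 2.1854 × 36.155 ≈ 79.014 hours.

79.0 hours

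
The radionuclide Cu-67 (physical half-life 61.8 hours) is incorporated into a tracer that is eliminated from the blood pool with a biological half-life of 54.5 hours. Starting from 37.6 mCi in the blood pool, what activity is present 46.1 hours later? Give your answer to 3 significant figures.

1/t_eff = 1/t_phys + 1/t_biol = 1/61.8 + 1/54.5 = 0.03453 per hour.
t_eff = 61.8 × 54.5 / (61.8 + 54.5) ≈ 28.96 hours.
Remaining = 37.6 × (1/2)^(46.1/28.96) = 37.6 × (1/2)^1.5918 ≈ 12.474 mCi.

12.5 mCi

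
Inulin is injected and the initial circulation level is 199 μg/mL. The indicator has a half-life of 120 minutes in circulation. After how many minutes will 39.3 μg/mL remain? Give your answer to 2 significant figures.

280 minutes

Fraction remaining = 39.3/199 ≈ 0.19749.
n = log₂(199/39.3) = ln(5.0636)/ln 2 ≈ 2.3402 half-lives.
t = n × t½ = 2.3402 × 120 ≈ 280.82 minutes.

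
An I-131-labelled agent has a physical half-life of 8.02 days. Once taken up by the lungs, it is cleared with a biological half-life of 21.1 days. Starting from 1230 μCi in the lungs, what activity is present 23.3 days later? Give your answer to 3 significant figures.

1/t_eff = 1/t_phys + 1/t_biol = 1/8.02 + 1/21.1 = 0.17208 per day.
t_eff = 8.02 × 21.1 / (8.02 + 21.1) ≈ 5.8112 days.
Remaining = 1230 × (1/2)^(23.3/5.8112) = 1230 × (1/2)^4.0095 ≈ 76.37 μCi.

76.4 μCi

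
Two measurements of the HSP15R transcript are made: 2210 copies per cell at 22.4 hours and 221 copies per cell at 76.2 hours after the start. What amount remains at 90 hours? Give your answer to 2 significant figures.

120 copies per cell

Over Δt = 76.2 − 22.4 = 53.8 hours, the level fell by a factor of 2210/221 ≈ 10.
n = log₂(10) ≈ 3.3219 half-lives, so t½ = 53.8/3.3219 ≈ 16.195 hours.
From t = 76.2 to t = 90: 221 × (1/2)^((90−76.2)/16.195) ≈ 122.43 copies per cell.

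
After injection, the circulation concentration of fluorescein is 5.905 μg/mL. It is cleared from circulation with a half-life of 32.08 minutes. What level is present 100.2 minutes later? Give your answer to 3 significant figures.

0.678 μg/mL

Number of half-lives: n = 100.2/32.08 ≈ 3.1234.
Remaining = 5.905 × (1/2)^3.1234 = 5.905 × 0.11475 ≈ 0.6776 μg/mL.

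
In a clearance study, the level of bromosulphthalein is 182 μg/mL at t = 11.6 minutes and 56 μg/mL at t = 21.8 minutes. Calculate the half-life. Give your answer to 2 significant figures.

6.0 minutes

Over Δt = 21.8 − 11.6 = 10.2 minutes, the level fell by a factor of 182/56 ≈ 3.25.
n = log₂(3.25) ≈ 1.7004 half-lives, so t½ = 10.2/1.7004 ≈ 5.9984 minutes.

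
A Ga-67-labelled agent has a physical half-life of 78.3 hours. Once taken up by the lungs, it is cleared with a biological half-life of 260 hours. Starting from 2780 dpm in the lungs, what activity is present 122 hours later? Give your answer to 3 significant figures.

682 dpm

1/t_eff = 1/t_phys + 1/t_biol = 1/78.3 + 1/260 = 0.016618 per hour.
t_eff = 78.3 × 260 / (78.3 + 260) ≈ 60.177 hours.
Remaining = 2780 × (1/2)^(122/60.177) = 2780 × (1/2)^2.0273 ≈ 681.95 dpm.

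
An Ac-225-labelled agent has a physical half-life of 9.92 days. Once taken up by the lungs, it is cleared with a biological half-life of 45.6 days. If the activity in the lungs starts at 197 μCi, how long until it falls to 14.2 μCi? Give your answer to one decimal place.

30.9 days

1/t_eff = 1/t_phys + 1/t_biol = 1/9.92 + 1/45.6 = 0.12274 per day.
t_eff = 9.92 × 45.6 / (9.92 + 45.6) ≈ 8.1476 days.
n = log₂(197/14.2) ≈ 3.7942; t = 3.7942 × 8.1476 ≈ 30.914 days.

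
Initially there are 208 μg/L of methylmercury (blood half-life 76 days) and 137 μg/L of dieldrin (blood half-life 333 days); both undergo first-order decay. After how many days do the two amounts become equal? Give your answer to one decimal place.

Set 208·(1/2)^(t/76) = 137·(1/2)^(t/333).
Taking log₂: log₂(208/137) = t·(1/76 − 1/333).
log₂(1.5182) = 0.60241; 1/76 − 1/333 = 0.010155.
t = 0.60241 / 0.010155 ≈ 59.322 days.

59.3 days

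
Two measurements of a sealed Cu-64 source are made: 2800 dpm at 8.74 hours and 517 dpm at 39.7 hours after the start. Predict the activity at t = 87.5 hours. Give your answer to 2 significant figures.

38 dpm

Over Δt = 39.7 − 8.74 = 30.96 hours, the level fell by a factor of 2800/517 ≈ 5.4159.
n = log₂(5.4159) ≈ 2.4372 half-lives, so t½ = 30.96/2.4372 ≈ 12.703 hours.
From t = 39.7 to t = 87.5: 517 × (1/2)^((87.5−39.7)/12.703) ≈ 38.086 dpm.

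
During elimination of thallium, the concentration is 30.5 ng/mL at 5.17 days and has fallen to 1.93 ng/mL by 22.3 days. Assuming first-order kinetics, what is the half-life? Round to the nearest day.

4 days

Over Δt = 22.3 − 5.17 = 17.13 days, the level fell by a factor of 30.5/1.93 ≈ 15.803.
n = log₂(15.803) ≈ 3.9821 half-lives, so t½ = 17.13/3.9821 ≈ 4.3017 days.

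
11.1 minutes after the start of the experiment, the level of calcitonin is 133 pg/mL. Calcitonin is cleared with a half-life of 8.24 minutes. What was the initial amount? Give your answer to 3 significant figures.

338 pg/mL

Number of half-lives elapsed: n = 11.1/8.24 ≈ 1.3471.
A₀ = A × 2^n = 133 × 2^1.3471 = 133 × 2.544 ≈ 338.35 pg/mL.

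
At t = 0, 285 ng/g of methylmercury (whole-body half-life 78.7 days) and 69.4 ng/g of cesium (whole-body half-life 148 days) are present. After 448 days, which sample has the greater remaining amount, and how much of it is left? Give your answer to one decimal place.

cesium, 8.5 ng/g

methylmercury: 285 × (1/2)^5.6925 ≈ 5.511 ng/g.
cesium: 69.4 × (1/2)^3.027 ≈ 8.514 ng/g.
Cesium has more remaining, at ≈ 8.514 ng/g.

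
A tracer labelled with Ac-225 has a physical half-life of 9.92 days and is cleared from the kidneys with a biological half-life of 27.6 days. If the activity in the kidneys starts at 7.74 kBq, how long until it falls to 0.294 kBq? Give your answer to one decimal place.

1/t_eff = 1/t_phys + 1/t_biol = 1/9.92 + 1/27.6 = 0.13704 per day.
t_eff = 9.92 × 27.6 / (9.92 + 27.6) ≈ 7.2972 days.
n = log₂(7.74/0.294) ≈ 4.7184; t = 4.7184 × 7.2972 ≈ 34.432 days.

34.4 days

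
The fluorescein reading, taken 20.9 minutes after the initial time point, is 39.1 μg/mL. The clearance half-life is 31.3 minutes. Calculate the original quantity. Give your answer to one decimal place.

Number of half-lives elapsed: n = 20.9/31.3 ≈ 0.66773.
A₀ = A × 2^n = 39.1 × 2^0.66773 = 39.1 × 1.5886 ≈ 62.113 μg/mL.

62.1 μg/mL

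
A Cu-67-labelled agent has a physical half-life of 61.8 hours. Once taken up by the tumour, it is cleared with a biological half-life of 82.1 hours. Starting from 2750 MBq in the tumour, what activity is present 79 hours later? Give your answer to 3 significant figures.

582 MBq

1/t_eff = 1/t_phys + 1/t_biol = 1/61.8 + 1/82.1 = 0.028361 per hour.
t_eff = 61.8 × 82.1 / (61.8 + 82.1) ≈ 35.259 hours.
Remaining = 2750 × (1/2)^(79/35.259) = 2750 × (1/2)^2.2406 ≈ 581.91 MBq.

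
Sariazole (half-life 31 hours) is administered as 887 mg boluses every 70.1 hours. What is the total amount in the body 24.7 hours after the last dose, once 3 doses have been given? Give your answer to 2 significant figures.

640 mg

The 3 doses were given 164.9, 94.8, 24.7 hours ago.
Total = 887·(1/2)^(164.9/31) + 887·(1/2)^(94.8/31) + 887·(1/2)^(24.7/31)
      = 22.215 + 106.5 + 510.59 ≈ 639.3 mg.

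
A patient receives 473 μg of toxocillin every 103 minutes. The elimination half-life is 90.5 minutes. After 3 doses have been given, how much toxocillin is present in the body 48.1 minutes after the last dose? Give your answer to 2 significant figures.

The 3 doses were given 254.1, 151.1, 48.1 minutes ago.
Total = 473·(1/2)^(254.1/90.5) + 473·(1/2)^(151.1/90.5) + 473·(1/2)^(48.1/90.5)
      = 67.554 + 148.68 + 327.24 ≈ 543.48 μg.

540 μg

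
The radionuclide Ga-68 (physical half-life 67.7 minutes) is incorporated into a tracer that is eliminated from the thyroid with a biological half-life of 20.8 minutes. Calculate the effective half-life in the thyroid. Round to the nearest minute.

16 minutes

1/t_eff = 1/t_phys + 1/t_biol = 1/67.7 + 1/20.8 = 0.062848 per minute.
t_eff = 67.7 × 20.8 / (67.7 + 20.8) ≈ 15.911 minutes.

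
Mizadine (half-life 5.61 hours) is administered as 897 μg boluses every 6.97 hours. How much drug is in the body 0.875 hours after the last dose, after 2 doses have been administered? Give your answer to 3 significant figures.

The 2 doses were given 7.845, 0.875 hours ago.
Total = 897·(1/2)^(7.845/5.61) + 897·(1/2)^(0.875/5.61)
      = 340.28 + 805.08 ≈ 1145.4 μg.

1150 μg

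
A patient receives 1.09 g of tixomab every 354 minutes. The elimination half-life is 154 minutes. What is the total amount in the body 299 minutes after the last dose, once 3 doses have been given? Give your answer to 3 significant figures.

The 3 doses were given 1007, 653, 299 minutes ago.
Total = 1.09·(1/2)^(1007/154) + 1.09·(1/2)^(653/154) + 1.09·(1/2)^(299/154)
      = 0.011722 + 0.057674 + 0.28377 ≈ 0.35316 g.

0.353 g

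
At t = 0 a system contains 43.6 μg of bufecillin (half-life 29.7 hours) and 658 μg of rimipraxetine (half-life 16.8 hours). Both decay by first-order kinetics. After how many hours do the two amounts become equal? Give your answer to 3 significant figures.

Set 43.6·(1/2)^(t/29.7) = 658·(1/2)^(t/16.8).
Taking log₂: log₂(43.6/658) = t·(1/29.7 − 1/16.8).
log₂(0.066261) = -3.9157; 1/29.7 − 1/16.8 = -0.025854.
t = -3.9157 / -0.025854 ≈ 151.46 hours.

151 hours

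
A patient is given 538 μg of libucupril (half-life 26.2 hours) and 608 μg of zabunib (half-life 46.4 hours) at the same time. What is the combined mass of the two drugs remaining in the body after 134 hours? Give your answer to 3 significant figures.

libucupril: 538 × (1/2)^(134/26.2) = 538 × (1/2)^5.1145 ≈ 15.53 μg.
zabunib: 608 × (1/2)^(134/46.4) = 608 × (1/2)^2.8879 ≈ 82.139 μg.
Total = 15.53 + 82.139 ≈ 97.669 μg.

97.7 μg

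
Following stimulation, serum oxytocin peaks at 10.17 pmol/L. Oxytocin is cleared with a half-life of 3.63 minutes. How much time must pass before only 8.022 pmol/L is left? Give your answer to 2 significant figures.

Fraction remaining = 8.022/10.17 ≈ 0.78879.
n = log₂(10.17/8.022) = ln(1.2678)/ln 2 ≈ 0.34229 half-lives.
t = n × t½ = 0.34229 × 3.63 ≈ 1.2425 minutes.

1.2 minutes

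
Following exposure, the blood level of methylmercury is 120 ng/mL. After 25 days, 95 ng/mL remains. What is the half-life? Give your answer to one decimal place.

74.2 days

A/A₀ = 95/120 ≈ 0.79167.
n = log₂(1.2632) ≈ 0.33703 half-lives elapsed in 25 days.
t½ = 25/0.33703 ≈ 74.176 days.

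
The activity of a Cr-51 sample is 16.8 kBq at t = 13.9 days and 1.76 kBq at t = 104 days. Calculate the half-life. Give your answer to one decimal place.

27.7 days

Over Δt = 104 − 13.9 = 90.1 days, the level fell by a factor of 16.8/1.76 ≈ 9.5455.
n = log₂(9.5455) ≈ 3.2548 half-lives, so t½ = 90.1/3.2548 ≈ 27.682 days.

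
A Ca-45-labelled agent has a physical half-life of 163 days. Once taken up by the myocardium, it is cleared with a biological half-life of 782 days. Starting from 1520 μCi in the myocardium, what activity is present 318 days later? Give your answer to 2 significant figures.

1/t_eff = 1/t_phys + 1/t_biol = 1/163 + 1/782 = 0.0074137 per day.
t_eff = 163 × 782 / (163 + 782) ≈ 134.88 days.
Remaining = 1520 × (1/2)^(318/134.88) = 1520 × (1/2)^2.3576 ≈ 296.58 μCi.

300 μCi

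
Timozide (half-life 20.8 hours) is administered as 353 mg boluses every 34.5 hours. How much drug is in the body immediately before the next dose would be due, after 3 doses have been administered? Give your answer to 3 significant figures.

158 mg

The 3 doses were given 103.5, 69, 34.5 hours ago.
Total = 353·(1/2)^(103.5/20.8) + 353·(1/2)^(69/20.8) + 353·(1/2)^(34.5/20.8)
      = 11.217 + 35.413 + 111.81 ≈ 158.44 mg.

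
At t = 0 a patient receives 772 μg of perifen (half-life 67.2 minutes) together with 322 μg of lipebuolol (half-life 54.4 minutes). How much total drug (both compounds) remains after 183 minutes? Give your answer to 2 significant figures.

150 μg

perifen: 772 × (1/2)^(183/67.2) = 772 × (1/2)^2.7232 ≈ 116.91 μg.
lipebuolol: 322 × (1/2)^(183/54.4) = 322 × (1/2)^3.364 ≈ 31.275 μg.
Total = 116.91 + 31.275 ≈ 148.18 μg.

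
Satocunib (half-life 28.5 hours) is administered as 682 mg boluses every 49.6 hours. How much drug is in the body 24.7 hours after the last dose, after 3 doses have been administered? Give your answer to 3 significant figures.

The 3 doses were given 123.9, 74.3, 24.7 hours ago.
Total = 682·(1/2)^(123.9/28.5) + 682·(1/2)^(74.3/28.5) + 682·(1/2)^(24.7/28.5)
      = 33.504 + 111.94 + 374.02 ≈ 519.46 mg.

519 mg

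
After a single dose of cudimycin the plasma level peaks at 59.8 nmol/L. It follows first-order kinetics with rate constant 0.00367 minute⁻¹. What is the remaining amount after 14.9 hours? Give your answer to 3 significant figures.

2.25 nmol/L

t½ = ln 2 / k = 0.69315 / 0.00367 ≈ 188.87 minutes.
Convert the elapsed time: 14.9 hours = 894 minutes.
Number of half-lives: n = 894/188.87 ≈ 4.7335.
Remaining = 59.8 × (1/2)^4.7335 = 59.8 × 0.037591 ≈ 2.248 nmol/L.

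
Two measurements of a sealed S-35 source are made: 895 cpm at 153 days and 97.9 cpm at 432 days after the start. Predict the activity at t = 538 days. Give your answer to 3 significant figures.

42.2 cpm

Over Δt = 432 − 153 = 279 days, the level fell by a factor of 895/97.9 ≈ 9.142.
n = log₂(9.142) ≈ 3.1925 half-lives, so t½ = 279/3.1925 ≈ 87.392 days.
From t = 432 to t = 538: 97.9 × (1/2)^((538−432)/87.392) ≈ 42.233 cpm.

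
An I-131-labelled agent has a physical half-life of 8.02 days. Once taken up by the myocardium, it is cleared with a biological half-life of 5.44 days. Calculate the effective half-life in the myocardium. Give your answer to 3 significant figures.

1/t_eff = 1/t_phys + 1/t_biol = 1/8.02 + 1/5.44 = 0.30851 per day.
t_eff = 8.02 × 5.44 / (8.02 + 5.44) ≈ 3.2414 days.

3.24 days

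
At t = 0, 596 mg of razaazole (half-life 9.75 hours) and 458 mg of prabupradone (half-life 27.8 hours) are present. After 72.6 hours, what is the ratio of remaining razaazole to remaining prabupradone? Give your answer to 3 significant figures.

razaazole: 596 × (1/2)^(72.6/9.75) = 596 × (1/2)^7.4462 ≈ 3.4177 mg.
prabupradone: 458 × (1/2)^(72.6/27.8) = 458 × (1/2)^2.6115 ≈ 74.942 mg.
Ratio ≈ 3.4177 / 74.942 ≈ 0.045605.

0.0456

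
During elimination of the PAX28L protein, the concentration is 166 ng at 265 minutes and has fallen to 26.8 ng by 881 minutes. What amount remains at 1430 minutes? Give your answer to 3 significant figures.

Over Δt = 881 − 265 = 616 minutes, the level fell by a factor of 166/26.8 ≈ 6.194.
n = log₂(6.194) ≈ 2.6309 half-lives, so t½ = 616/2.6309 ≈ 234.14 minutes.
From t = 881 to t = 1430: 26.8 × (1/2)^((1430−881)/234.14) ≈ 5.276 ng.

5.28 ng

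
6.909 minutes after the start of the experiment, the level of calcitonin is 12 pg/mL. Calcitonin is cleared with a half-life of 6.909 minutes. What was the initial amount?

24 pg/mL

Number of half-lives elapsed: n = 6.909/6.909 ≈ 1.
A₀ = A × 2^n = 12 × 2^1 = 12 × 2 ≈ 24 pg/mL.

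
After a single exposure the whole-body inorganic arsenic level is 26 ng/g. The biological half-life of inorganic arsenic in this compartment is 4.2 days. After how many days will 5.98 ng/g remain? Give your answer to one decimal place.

8.9 days

Fraction remaining = 5.98/26 ≈ 0.23.
n = log₂(26/5.98) = ln(4.3478)/ln 2 ≈ 2.1203 half-lives.
t = n × t½ = 2.1203 × 4.2 ≈ 8.9052 days.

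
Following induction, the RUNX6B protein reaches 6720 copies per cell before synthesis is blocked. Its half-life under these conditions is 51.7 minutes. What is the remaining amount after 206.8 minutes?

420 copies per cell

Elapsed time is 4 half-lives (206.8/51.7).
Each half-life halves the amount: 6720 × (1/2)^4 = 6720/16 = 420 copies per cell.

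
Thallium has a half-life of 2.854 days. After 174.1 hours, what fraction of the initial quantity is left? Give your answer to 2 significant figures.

174.1 hours = 7.25417 days.
n = 7.25417/2.854 ≈ 2.5418 half-lives.
Fraction remaining = (1/2)^2.5418 ≈ 0.17173.

0.17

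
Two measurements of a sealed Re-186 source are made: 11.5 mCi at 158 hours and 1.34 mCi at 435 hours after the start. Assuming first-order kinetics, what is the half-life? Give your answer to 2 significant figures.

Over Δt = 435 − 158 = 277 hours, the level fell by a factor of 11.5/1.34 ≈ 8.5821.
n = log₂(8.5821) ≈ 3.1013 half-lives, so t½ = 277/3.1013 ≈ 89.317 hours.

89 hours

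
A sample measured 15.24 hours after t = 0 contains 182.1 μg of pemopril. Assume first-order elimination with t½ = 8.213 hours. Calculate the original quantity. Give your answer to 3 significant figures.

Number of half-lives elapsed: n = 15.24/8.213 ≈ 1.8556.
A₀ = A × 2^n = 182.1 × 2^1.8556 = 182.1 × 3.619 ≈ 659.02 μg.

659 μg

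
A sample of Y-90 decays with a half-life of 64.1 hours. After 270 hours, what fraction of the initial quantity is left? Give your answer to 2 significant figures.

0.054

n = 270/64.1 ≈ 4.2122 half-lives.
Fraction remaining = (1/2)^4.2122 ≈ 0.053952.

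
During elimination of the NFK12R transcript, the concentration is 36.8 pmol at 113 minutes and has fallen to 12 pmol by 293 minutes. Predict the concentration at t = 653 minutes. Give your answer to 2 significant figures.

Over Δt = 293 − 113 = 180 minutes, the level fell by a factor of 36.8/12 ≈ 3.0667.
n = log₂(3.0667) ≈ 1.6167 half-lives, so t½ = 180/1.6167 ≈ 111.34 minutes.
From t = 293 to t = 653: 12 × (1/2)^((653−293)/111.34) ≈ 1.276 pmol.

1.3 pmol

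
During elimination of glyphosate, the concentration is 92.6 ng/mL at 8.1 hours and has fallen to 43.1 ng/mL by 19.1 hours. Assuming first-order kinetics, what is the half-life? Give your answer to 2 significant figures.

Over Δt = 19.1 − 8.1 = 11 hours, the level fell by a factor of 92.6/43.1 ≈ 2.1485.
n = log₂(2.1485) ≈ 1.1033 half-lives, so t½ = 11/1.1033 ≈ 9.9699 hours.

10 hours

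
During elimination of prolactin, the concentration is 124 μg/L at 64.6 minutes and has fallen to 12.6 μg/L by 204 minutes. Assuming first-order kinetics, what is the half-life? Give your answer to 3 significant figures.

42.3 minutes

Over Δt = 204 − 64.6 = 139.4 minutes, the level fell by a factor of 124/12.6 ≈ 9.8413.
n = log₂(9.8413) ≈ 3.2988 half-lives, so t½ = 139.4/3.2988 ≈ 42.257 minutes.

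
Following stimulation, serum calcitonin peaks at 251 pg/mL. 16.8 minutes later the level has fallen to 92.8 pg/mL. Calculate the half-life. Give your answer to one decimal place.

A/A₀ = 92.8/251 ≈ 0.36972.
n = log₂(2.7047) ≈ 1.4355 half-lives elapsed in 16.8 minutes.
t½ = 16.8/1.4355 ≈ 11.703 minutes.

11.7 minutes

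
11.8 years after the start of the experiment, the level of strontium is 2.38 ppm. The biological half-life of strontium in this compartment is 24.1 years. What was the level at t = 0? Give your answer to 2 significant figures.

3.3 ppm

Number of half-lives elapsed: n = 11.8/24.1 ≈ 0.48963.
A₀ = A × 2^n = 2.38 × 2^0.48963 = 2.38 × 1.4041 ≈ 3.3417 ppm.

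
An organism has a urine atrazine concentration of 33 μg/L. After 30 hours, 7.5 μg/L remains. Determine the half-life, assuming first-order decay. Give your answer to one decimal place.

A/A₀ = 7.5/33 ≈ 0.22727.
n = log₂(4.4) ≈ 2.1375 half-lives elapsed in 30 hours.
t½ = 30/2.1375 ≈ 14.035 hours.

14.0 hours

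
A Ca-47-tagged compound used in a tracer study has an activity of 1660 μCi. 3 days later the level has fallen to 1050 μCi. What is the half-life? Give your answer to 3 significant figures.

A/A₀ = 1050/1660 ≈ 0.63253.
n = log₂(1.581) ≈ 0.66079 half-lives elapsed in 3 days.
t½ = 3/0.66079 ≈ 4.54 days.

4.54 days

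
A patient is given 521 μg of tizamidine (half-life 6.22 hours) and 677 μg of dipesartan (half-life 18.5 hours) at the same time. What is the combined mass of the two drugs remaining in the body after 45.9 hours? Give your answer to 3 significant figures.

tizamidine: 521 × (1/2)^(45.9/6.22) = 521 × (1/2)^7.3794 ≈ 3.129 μg.
dipesartan: 677 × (1/2)^(45.9/18.5) = 677 × (1/2)^2.4811 ≈ 121.26 μg.
Total = 3.129 + 121.26 ≈ 124.39 μg.

124 μg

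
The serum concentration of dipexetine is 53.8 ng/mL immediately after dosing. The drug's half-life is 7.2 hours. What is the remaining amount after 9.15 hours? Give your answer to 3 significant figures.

22.3 ng/mL

Number of half-lives: n = 9.15/7.2 ≈ 1.2708.
Remaining = 53.8 × (1/2)^1.2708 = 53.8 × 0.41442 ≈ 22.296 ng/mL.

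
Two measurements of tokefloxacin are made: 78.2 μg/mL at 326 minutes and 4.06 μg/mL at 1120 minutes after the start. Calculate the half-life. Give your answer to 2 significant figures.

190 minutes

Over Δt = 1120 − 326 = 794 minutes, the level fell by a factor of 78.2/4.06 ≈ 19.261.
n = log₂(19.261) ≈ 4.2676 half-lives, so t½ = 794/4.2676 ≈ 186.05 minutes.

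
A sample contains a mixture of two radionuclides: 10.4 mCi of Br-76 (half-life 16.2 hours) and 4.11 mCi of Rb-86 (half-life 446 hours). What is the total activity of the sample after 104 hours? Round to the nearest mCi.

4 mCi

Br-76: 10.4 × (1/2)^(104/16.2) = 10.4 × (1/2)^6.4198 ≈ 0.12148 mCi.
Rb-86: 4.11 × (1/2)^(104/446) = 4.11 × (1/2)^0.23318 ≈ 3.4966 mCi.
Total = 0.12148 + 3.4966 ≈ 3.6181 mCi.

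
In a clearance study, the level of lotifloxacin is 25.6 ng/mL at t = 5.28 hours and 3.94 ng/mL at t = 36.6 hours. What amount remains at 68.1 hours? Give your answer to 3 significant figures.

Over Δt = 36.6 − 5.28 = 31.32 hours, the level fell by a factor of 25.6/3.94 ≈ 6.4975.
n = log₂(6.4975) ≈ 2.6999 half-lives, so t½ = 31.32/2.6999 ≈ 11.601 hours.
From t = 36.6 to t = 68.1: 3.94 × (1/2)^((68.1−36.6)/11.601) ≈ 0.5999 ng/mL.

0.600 ng/mL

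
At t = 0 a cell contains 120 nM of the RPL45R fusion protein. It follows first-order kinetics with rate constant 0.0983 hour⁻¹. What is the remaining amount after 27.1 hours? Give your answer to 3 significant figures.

8.36 nM

t½ = ln 2 / k = 0.69315 / 0.0983 ≈ 7.0513 hours.
Number of half-lives: n = 27.1/7.0513 ≈ 3.8432.
Remaining = 120 × (1/2)^3.8432 = 120 × 0.069674 ≈ 8.3609 nM.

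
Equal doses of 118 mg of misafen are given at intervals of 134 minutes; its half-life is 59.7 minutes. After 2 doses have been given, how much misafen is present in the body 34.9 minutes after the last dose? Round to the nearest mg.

The 2 doses were given 168.9, 34.9 minutes ago.
Total = 118·(1/2)^(168.9/59.7) + 118·(1/2)^(34.9/59.7)
      = 16.604 + 78.687 ≈ 95.291 mg.

95 mg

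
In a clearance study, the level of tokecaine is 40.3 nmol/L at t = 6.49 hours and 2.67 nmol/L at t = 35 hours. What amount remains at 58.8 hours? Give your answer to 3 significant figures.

0.277 nmol/L

Over Δt = 35 − 6.49 = 28.51 hours, the level fell by a factor of 40.3/2.67 ≈ 15.094.
n = log₂(15.094) ≈ 3.9159 half-lives, so t½ = 28.51/3.9159 ≈ 7.2806 hours.
From t = 35 to t = 58.8: 2.67 × (1/2)^((58.8−35)/7.2806) ≈ 0.27699 nmol/L.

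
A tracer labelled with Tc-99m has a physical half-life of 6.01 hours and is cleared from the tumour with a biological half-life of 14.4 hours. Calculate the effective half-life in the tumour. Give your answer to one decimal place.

1/t_eff = 1/t_phys + 1/t_biol = 1/6.01 + 1/14.4 = 0.23583 per hour.
t_eff = 6.01 × 14.4 / (6.01 + 14.4) ≈ 4.2403 hours.

4.2 hours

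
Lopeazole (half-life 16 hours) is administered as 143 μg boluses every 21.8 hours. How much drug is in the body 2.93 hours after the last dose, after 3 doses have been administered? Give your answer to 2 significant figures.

The 3 doses were given 46.53, 24.73, 2.93 hours ago.
Total = 143·(1/2)^(46.53/16) + 143·(1/2)^(24.73/16) + 143·(1/2)^(2.93/16)
      = 19.05 + 48.984 + 125.95 ≈ 193.99 μg.

190 μg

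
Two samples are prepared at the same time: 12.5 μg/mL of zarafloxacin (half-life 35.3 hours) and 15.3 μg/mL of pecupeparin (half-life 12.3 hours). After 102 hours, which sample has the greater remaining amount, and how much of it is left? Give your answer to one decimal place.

zarafloxacin, 1.7 μg/mL

zarafloxacin: 12.5 × (1/2)^2.8895 ≈ 1.6869 μg/mL.
pecupeparin: 15.3 × (1/2)^8.2927 ≈ 0.048792 μg/mL.
Zarafloxacin has more remaining, at ≈ 1.6869 μg/mL.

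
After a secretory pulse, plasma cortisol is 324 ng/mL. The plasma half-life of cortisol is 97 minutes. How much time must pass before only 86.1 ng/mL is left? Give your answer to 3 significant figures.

Fraction remaining = 86.1/324 ≈ 0.26574.
n = log₂(324/86.1) = ln(3.7631)/ln 2 ≈ 1.9119 half-lives.
t = n × t½ = 1.9119 × 97 ≈ 185.46 minutes.

185 minutes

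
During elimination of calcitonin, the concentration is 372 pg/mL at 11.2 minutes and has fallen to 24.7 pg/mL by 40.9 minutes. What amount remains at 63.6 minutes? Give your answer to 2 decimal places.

3.11 pg/mL

Over Δt = 40.9 − 11.2 = 29.7 minutes, the level fell by a factor of 372/24.7 ≈ 15.061.
n = log₂(15.061) ≈ 3.9127 half-lives, so t½ = 29.7/3.9127 ≈ 7.5906 minutes.
From t = 40.9 to t = 63.6: 24.7 × (1/2)^((63.6−40.9)/7.5906) ≈ 3.1078 pg/mL.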